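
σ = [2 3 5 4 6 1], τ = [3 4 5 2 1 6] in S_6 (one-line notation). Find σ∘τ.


σ∘τ: apply τ first, then σ
1 →τ 3 →σ 5
2 →τ 4 →σ 4
3 →τ 5 →σ 6
4 →τ 2 →σ 3
5 →τ 1 →σ 2
6 →τ 6 →σ 1

σ∘τ = [5 4 6 3 2 1]


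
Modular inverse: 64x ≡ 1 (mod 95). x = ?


Use the extended Euclidean algorithm to write 1 = 64·s + 95·t; then s mod 95 is the inverse.
Euclidean algorithm:
  64 = 0·95 + 64
  95 = 1·64 + 31
  64 = 2·31 + 2
  31 = 15·2 + 1
  2 = 2·1 + 0
gcd(64,95) = 1
Back-substitution gives: 64·(-46) + 95·(31) = 1
So 64⁻¹ ≡ -46 ≡ 49 (mod 95)
Check: 64 × 49 = 3136 ≡ 1 (mod 95) ✓

64⁻¹ ≡ 49 (mod 95)


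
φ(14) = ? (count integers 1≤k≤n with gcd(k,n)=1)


φ(n) = count of k ∈ {1,...,n} with gcd(k,n)=1
Coprimes to 14: {1, 3, 5, 9, 11, 13}
Count: 6

φ(14) = 6


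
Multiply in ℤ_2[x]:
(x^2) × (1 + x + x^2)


Expand and collect like terms; reduce coefficients mod 2:
x^0: 0·1 = 0 ≡ 0 (mod 2)
x^1: 0·1 + 0·1 = 0 ≡ 0 (mod 2)
x^2: 0·1 + 0·1 + 1·1 = 1 ≡ 1 (mod 2)
x^3: 0·1 + 1·1 = 1 ≡ 1 (mod 2)
x^4: 1·1 = 1 ≡ 1 (mod 2)
Result: x^2 + x^3 + x^4

f · g = x^2 + x^3 + x^4


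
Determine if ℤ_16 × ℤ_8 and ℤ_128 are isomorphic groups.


Comparing ℤ_16 × ℤ_8 and ℤ_128:
gcd(16,8) = 8 ≠ 1. Max element order in ℤ_16×ℤ_8 is lcm(16,8) = 16 < 128, so it has no element of order 128

No, ℤ_16 × ℤ_8 ≇ ℤ_128


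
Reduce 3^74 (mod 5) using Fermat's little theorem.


Fermat's little theorem: if p is prime and gcd(a,p)=1, then a^(p-1) ≡ 1 (mod p)
p = 5 is prime, gcd(3,5) = 1
Reduce exponent: 74 mod 4 = 2
So 3^74 ≡ 3^2 (mod 5)
3^2 mod 5 = 4

3^74 ≡ 4 (mod 5)


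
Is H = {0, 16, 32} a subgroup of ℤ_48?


Subgroup test for H = {0, 16, 32} in (ℤ_48, +):
(1) 0 ∈ H? Yes
(2) Closure: for all a,b ∈ H, (a+b) mod 48 ∈ H? Yes
(3) Inverses: for all a ∈ H, -a mod 48 ∈ H? Yes

Yes, H is a subgroup of ℤ_48


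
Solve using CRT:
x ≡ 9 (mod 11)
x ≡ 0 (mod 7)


m₁ = 11, m₂ = 7, gcd = 1, so CRT applies. M = m₁·m₂ = 77
Let M₁ = M/m₁ = 7, M₂ = M/m₂ = 11
Find y₁ ≡ M₁⁻¹ (mod m₁): 7⁻¹ ≡ 8 (mod 11)
Find y₂ ≡ M₂⁻¹ (mod m₂): 11⁻¹ ≡ 2 (mod 7)
x = a₁·M₁·y₁ + a₂·M₂·y₂ = 9·7·8 + 0·11·2 = 504
Reduce mod 77: x ≡ 42
Check: 42 mod 11 = 9 ✓, 42 mod 7 = 0 ✓

x ≡ 42 (mod 77)


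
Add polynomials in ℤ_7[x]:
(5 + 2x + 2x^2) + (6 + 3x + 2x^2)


Add coefficients mod 7:
x^0: 5 + 6 = 4 (mod 7)
x^1: 2 + 3 = 5 (mod 7)
x^2: 2 + 2 = 4 (mod 7)
Result: 4 + 5x + 4x^2

f + g = 4 + 5x + 4x^2


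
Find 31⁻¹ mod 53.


Use the extended Euclidean algorithm to write 1 = 31·s + 53·t; then s mod 53 is the inverse.
Euclidean algorithm:
  31 = 0·53 + 31
  53 = 1·31 + 22
  31 = 1·22 + 9
  22 = 2·9 + 4
  9 = 2·4 + 1
  4 = 4·1 + 0
gcd(31,53) = 1
Back-substitution gives: 31·(12) + 53·(-7) = 1
So 31⁻¹ ≡ 12 ≡ 12 (mod 53)
Check: 31 × 12 = 372 ≡ 1 (mod 53) ✓

31⁻¹ ≡ 12 (mod 53)


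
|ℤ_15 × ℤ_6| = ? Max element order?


|ℤ_15 × ℤ_6| = 15 × 6 = 90
Max element order = lcm(15,6) = 30
Cyclic? No (gcd=3)

|ℤ_15×ℤ_6| = 90, max element order = 30


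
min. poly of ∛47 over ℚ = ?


∛47 satisfies x³ - 47 = 0, irreducible over ℚ (no rational root; 47 is not a perfect cube)

Minimal polynomial: x³ - 47


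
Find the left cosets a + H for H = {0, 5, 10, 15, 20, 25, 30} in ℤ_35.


H = {0, 5, 10, 15, 20, 25, 30}, |H| = 7
Number of cosets = |G|/|H| = 35/7 = 5
0 + H = {0, 5, 10, 15, 20, 25, 30}
1 + H = {1, 6, 11, 16, 21, 26, 31}
2 + H = {2, 7, 12, 17, 22, 27, 32}
3 + H = {3, 8, 13, 18, 23, 28, 33}
4 + H = {4, 9, 14, 19, 24, 29, 34}

Cosets: 0+H={0,5,10,15,20,25,30}; 1+H={1,6,11,16,21,26,31}; 2+H={2,7,12,17,22,27,32}; 3+H={3,8,13,18,23,28,33}; 4+H={4,9,14,19,24,29,34}


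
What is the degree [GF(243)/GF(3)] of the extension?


GF(243) = GF(3^5), so the extension degree is 5

[GF(243)/GF(3)] = 5


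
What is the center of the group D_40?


Z(G) = {g ∈ G | gx = xg for all x ∈ G}
For even n, Z(D_n) = {e, r^(n/2)}: the 180° rotation r^20 commutes with every reflection and rotation

Z(D_40) = {e, r^20}


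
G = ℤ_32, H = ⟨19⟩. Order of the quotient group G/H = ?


|⟨19⟩| = n / gcd(19, 32) = 32 / 1 = 32
H is normal (ℤ_32 is abelian).
|G/H| = |G| / |H| = 32 / 32 = 1

|G/H| = 1


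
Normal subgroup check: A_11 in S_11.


H = A_11 in S_11
A_11 has index 2 in S_11, and every subgroup of index 2 is normal

Yes, normal subgroup


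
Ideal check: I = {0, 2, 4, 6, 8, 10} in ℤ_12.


Check ideal conditions for I = {0, 2, 4, 6, 8, 10} in ℤ_12:
(1) I is an additive subgroup? Yes
(2) For r ∈ ℤ_12 and a ∈ I: r·a ∈ I? Yes

Yes, I is an ideal of ℤ_12


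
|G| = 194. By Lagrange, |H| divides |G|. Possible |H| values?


Lagrange's theorem: |H| divides |G|
|G| = 194
Divisors of 194: 1, 2, 97, 194

Possible subgroup orders: {1, 2, 97, 194}


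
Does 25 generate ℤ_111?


g generates ℤ_n iff gcd(g, n) = 1
gcd(25, 111) = 1
Since gcd = 1, 25 is a generator.

Yes, 25 generates ℤ_111


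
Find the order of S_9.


|S_n| = n! (number of permutations of n symbols)
|S_9| = 9! = 362880

|S_9| = 362880


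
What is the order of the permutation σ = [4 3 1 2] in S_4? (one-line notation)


Cycle decomposition: (1 4 2 3)
Cycle lengths: 4
Order = lcm(4) = 4

ord(σ) = 4


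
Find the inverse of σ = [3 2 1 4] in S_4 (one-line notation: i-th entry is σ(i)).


To find σ⁻¹, swap domain and range:
σ(1) = 3 → σ⁻¹(3) = 1
σ(2) = 2 → σ⁻¹(2) = 2
σ(3) = 1 → σ⁻¹(1) = 3
σ(4) = 4 → σ⁻¹(4) = 4

σ⁻¹ = [3 2 1 4]


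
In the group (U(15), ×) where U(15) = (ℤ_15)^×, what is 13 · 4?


Operation: multiplication mod 15
13 · 4 = (a × b) mod 15 with a = 13, b = 4

13 · 4 = 7


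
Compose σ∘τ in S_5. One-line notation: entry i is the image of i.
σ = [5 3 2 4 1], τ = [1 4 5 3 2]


σ∘τ: apply τ first, then σ
1 →τ 1 →σ 5
2 →τ 4 →σ 4
3 →τ 5 →σ 1
4 →τ 3 →σ 2
5 →τ 2 →σ 3

σ∘τ = [5 4 1 2 3]


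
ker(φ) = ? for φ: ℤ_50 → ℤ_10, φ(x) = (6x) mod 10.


Kernel = preimage of identity
ker(φ) = {x ∈ ℤ_50 : 6x ≡ 0 (mod 10)}. Since 10 | 50, φ is well-defined. The kernel is the cyclic subgroup ⟨5⟩ of ℤ_50 (order 10), i.e. {0, 5, 10, 15, 20, 25, 30, 35, 40, 45}

ker(φ) = {0, 5, 10, 15, 20, 25, 30, 35, 40, 45}


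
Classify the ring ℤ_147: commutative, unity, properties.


ℤ_147 is a commutative ring with unity 1; 147 = 3×49 is composite, so 3·49 ≡ 0 gives zero divisors (not an integral domain)
Commutative: Yes
Integral domain: No
Has unity: Yes

ℤ_147: Commutative=Yes, Unity=Yes


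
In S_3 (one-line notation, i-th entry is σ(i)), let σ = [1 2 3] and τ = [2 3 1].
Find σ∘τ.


σ∘τ: apply τ first, then σ
1 →τ 2 →σ 2
2 →τ 3 →σ 3
3 →τ 1 →σ 1

σ∘τ = [2 3 1]


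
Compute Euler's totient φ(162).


Factor n: 162 = 2 × 3^4
φ(n) = n · ∏(1 - 1/p) over distinct primes p | n
φ(162) = 162 · (1 - 1/2) · (1 - 1/3) = 54

φ(162) = 54


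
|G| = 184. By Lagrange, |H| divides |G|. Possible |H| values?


Lagrange's theorem: |H| divides |G|
|G| = 184
Divisors of 184: 1, 2, 4, 8, 23, 46, 92, 184

Possible subgroup orders: {1, 2, 4, 8, 23, 46, 92, 184}


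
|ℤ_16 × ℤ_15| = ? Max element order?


|ℤ_16 × ℤ_15| = 16 × 15 = 240
Max element order = lcm(16,15) = 240
Cyclic? Yes (gcd=1)

|ℤ_16×ℤ_15| = 240, max element order = 240


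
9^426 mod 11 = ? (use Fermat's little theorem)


Fermat's little theorem: if p is prime and gcd(a,p)=1, then a^(p-1) ≡ 1 (mod p)
p = 11 is prime, gcd(9,11) = 1
Reduce exponent: 426 mod 10 = 6
So 9^426 ≡ 9^6 (mod 11)
9^6 mod 11 = 9

9^426 ≡ 9 (mod 11)


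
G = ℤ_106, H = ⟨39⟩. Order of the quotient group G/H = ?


|⟨39⟩| = n / gcd(39, 106) = 106 / 1 = 106
H is normal (ℤ_106 is abelian).
|G/H| = |G| / |H| = 106 / 106 = 1

|G/H| = 1


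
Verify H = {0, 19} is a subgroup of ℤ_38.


Subgroup test for H = {0, 19} in (ℤ_38, +):
(1) 0 ∈ H? Yes
(2) Closure: for all a,b ∈ H, (a+b) mod 38 ∈ H? Yes
(3) Inverses: for all a ∈ H, -a mod 38 ∈ H? Yes

Yes, H is a subgroup of ℤ_38


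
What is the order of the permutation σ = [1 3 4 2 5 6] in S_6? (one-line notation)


Cycle decomposition: (2 3 4)
Cycle lengths: 3
Order = lcm(3) = 3

ord(σ) = 3


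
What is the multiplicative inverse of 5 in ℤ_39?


Use the extended Euclidean algorithm to write 1 = 5·s + 39·t; then s mod 39 is the inverse.
Euclidean algorithm:
  5 = 0·39 + 5
  39 = 7·5 + 4
  5 = 1·4 + 1
  4 = 4·1 + 0
gcd(5,39) = 1
Back-substitution gives: 5·(8) + 39·(-1) = 1
So 5⁻¹ ≡ 8 ≡ 8 (mod 39)
Check: 5 × 8 = 40 ≡ 1 (mod 39) ✓

5⁻¹ ≡ 8 (mod 39)


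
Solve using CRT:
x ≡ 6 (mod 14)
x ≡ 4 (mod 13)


m₁ = 14, m₂ = 13, gcd = 1, so CRT applies. M = m₁·m₂ = 182
Let M₁ = M/m₁ = 13, M₂ = M/m₂ = 14
Find y₁ ≡ M₁⁻¹ (mod m₁): 13⁻¹ ≡ 13 (mod 14)
Find y₂ ≡ M₂⁻¹ (mod m₂): 14⁻¹ ≡ 1 (mod 13)
x = a₁·M₁·y₁ + a₂·M₂·y₂ = 6·13·13 + 4·14·1 = 1070
Reduce mod 182: x ≡ 160
Check: 160 mod 14 = 6 ✓, 160 mod 13 = 4 ✓

x ≡ 160 (mod 182)


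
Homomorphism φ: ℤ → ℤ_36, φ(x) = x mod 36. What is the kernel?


Kernel = preimage of identity
ker(φ) = {x ∈ ℤ : x ≡ 0 (mod 36)} = 36ℤ = {0, ±36, ±72, ...}

ker(φ) = 36ℤ


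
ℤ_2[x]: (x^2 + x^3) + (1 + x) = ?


Add coefficients mod 2:
x^0: 0 + 1 = 1 (mod 2)
x^1: 0 + 1 = 1 (mod 2)
x^2: 1 + 0 = 1 (mod 2)
x^3: 1 + 0 = 1 (mod 2)
Result: 1 + x + x^2 + x^3

f + g = 1 + x + x^2 + x^3


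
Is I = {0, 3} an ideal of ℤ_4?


Check ideal conditions for I = {0, 3} in ℤ_4:
(1) I is an additive subgroup? No
(2) For r ∈ ℤ_4 and a ∈ I: r·a ∈ I? No  [counterexample: r=2, a=3, r·a mod 4 = 2 ∉ I]

No, I is not an ideal of ℤ_4


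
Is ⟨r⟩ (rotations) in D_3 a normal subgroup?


H = ⟨r⟩ (rotations) in D_3
The rotation subgroup ⟨r⟩ has index 2 in D_3, so it is normal

Yes, normal subgroup


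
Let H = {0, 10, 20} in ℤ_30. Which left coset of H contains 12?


12 + H = {12 + h (mod 30) : h ∈ H}
12+0=12, 12+10=22, 12+20=2
12 + H = {2, 12, 22} = 2 + H

12 + H = {2, 12, 22}


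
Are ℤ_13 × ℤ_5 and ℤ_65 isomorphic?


Comparing ℤ_13 × ℤ_5 and ℤ_65:
gcd(13,5) = 1, so ℤ_13 × ℤ_5 ≅ ℤ_65 (CRT)

Yes, ℤ_13 × ℤ_5 ≅ ℤ_65


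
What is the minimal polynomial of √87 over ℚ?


√87 satisfies x² - 87 = 0, irreducible over ℚ since 87 is squarefree

Minimal polynomial: x² - 87


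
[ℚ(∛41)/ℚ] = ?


∛41 has minimal polynomial x³ - 41 (irreducible over ℚ since 41 is not a perfect cube)

[ℚ(∛41)/ℚ] = 3


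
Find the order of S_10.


|S_n| = n! (number of permutations of n symbols)
|S_10| = 10! = 3628800

|S_10| = 3628800


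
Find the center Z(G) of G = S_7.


Z(G) = {g ∈ G | gx = xg for all x ∈ G}
S_n is non-abelian for n ≥ 3; Z(S_7) is trivial

Z(S_7) = {e}


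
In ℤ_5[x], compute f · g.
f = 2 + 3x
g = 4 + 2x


Expand and collect like terms; reduce coefficients mod 5:
x^0: 2·4 = 8 ≡ 3 (mod 5)
x^1: 2·2 + 3·4 = 16 ≡ 1 (mod 5)
x^2: 3·2 = 6 ≡ 1 (mod 5)
Result: 3 + x + x^2

f · g = 3 + x + x^2


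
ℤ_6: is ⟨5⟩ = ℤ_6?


g generates ℤ_n iff gcd(g, n) = 1
gcd(5, 6) = 1
Since gcd = 1, 5 is a generator.

Yes, 5 generates ℤ_6


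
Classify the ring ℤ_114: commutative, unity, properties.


ℤ_114 is a commutative ring with unity 1; 114 = 2×57 is composite, so 2·57 ≡ 0 gives zero divisors (not an integral domain)
Commutative: Yes
Integral domain: No
Has unity: Yes

ℤ_114: Commutative=Yes, Unity=Yes


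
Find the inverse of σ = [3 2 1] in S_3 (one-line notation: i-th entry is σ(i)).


To find σ⁻¹, swap domain and range:
σ(1) = 3 → σ⁻¹(3) = 1
σ(2) = 2 → σ⁻¹(2) = 2
σ(3) = 1 → σ⁻¹(1) = 3

σ⁻¹ = [3 2 1]


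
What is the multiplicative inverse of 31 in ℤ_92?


Use the extended Euclidean algorithm to write 1 = 31·s + 92·t; then s mod 92 is the inverse.
Euclidean algorithm:
  31 = 0·92 + 31
  92 = 2·31 + 30
  31 = 1·30 + 1
  30 = 30·1 + 0
gcd(31,92) = 1
Back-substitution gives: 31·(3) + 92·(-1) = 1
So 31⁻¹ ≡ 3 ≡ 3 (mod 92)
Check: 31 × 3 = 93 ≡ 1 (mod 92) ✓

31⁻¹ ≡ 3 (mod 92)


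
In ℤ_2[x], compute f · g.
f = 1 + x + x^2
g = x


Expand and collect like terms; reduce coefficients mod 2:
x^0: 1·0 = 0 ≡ 0 (mod 2)
x^1: 1·1 + 1·0 = 1 ≡ 1 (mod 2)
x^2: 1·1 + 1·0 = 1 ≡ 1 (mod 2)
x^3: 1·1 = 1 ≡ 1 (mod 2)
Result: x + x^2 + x^3

f · g = x + x^2 + x^3


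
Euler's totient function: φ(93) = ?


Factor n: 93 = 3 × 31
φ(n) = n · ∏(1 - 1/p) over distinct primes p | n
φ(93) = 93 · (1 - 1/3) · (1 - 1/31) = 60

φ(93) = 60


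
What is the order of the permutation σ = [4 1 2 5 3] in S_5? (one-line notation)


Cycle decomposition: (1 4 5 3 2)
Cycle lengths: 5
Order = lcm(5) = 5

ord(σ) = 5


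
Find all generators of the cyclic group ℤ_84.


g generates ℤ_n iff gcd(g,n) = 1
Prime factors of 84: 2, 3, 7
Generators are g ∈ {1,...,83} not divisible by any of these primes.
Generators: {1, 5, 11, 13, 17, 19, 23, 25, 29, 31, 37, 41, 43, 47, 53, 55, 59, 61, 65, 67, 71, 73, 79, 83}
Number of generators = φ(84) = 24

Generators of ℤ_84 = {1, 5, 11, 13, 17, 19, 23, 25, 29, 31, 37, 41, 43, 47, 53, 55, 59, 61, 65, 67, 71, 73, 79, 83}


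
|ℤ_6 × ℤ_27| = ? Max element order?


|ℤ_6 × ℤ_27| = 6 × 27 = 162
Max element order = lcm(6,27) = 54
Cyclic? No (gcd=3)

|ℤ_6×ℤ_27| = 162, max element order = 54


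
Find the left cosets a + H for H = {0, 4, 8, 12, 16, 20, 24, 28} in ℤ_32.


H = {0, 4, 8, 12, 16, 20, 24, 28}, |H| = 8
Number of cosets = |G|/|H| = 32/8 = 4
0 + H = {0, 4, 8, 12, 16, 20, 24, 28}
1 + H = {1, 5, 9, 13, 17, 21, 25, 29}
2 + H = {2, 6, 10, 14, 18, 22, 26, 30}
3 + H = {3, 7, 11, 15, 19, 23, 27, 31}

Cosets: 0+H={0,4,8,12,16,20,24,28}; 1+H={1,5,9,13,17,21,25,29}; 2+H={2,6,10,14,18,22,26,30}; 3+H={3,7,11,15,19,23,27,31}


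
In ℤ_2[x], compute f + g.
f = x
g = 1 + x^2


Add coefficients mod 2:
x^0: 0 + 1 = 1 (mod 2)
x^1: 1 + 0 = 1 (mod 2)
x^2: 0 + 1 = 1 (mod 2)
Result: 1 + x + x^2

f + g = 1 + x + x^2


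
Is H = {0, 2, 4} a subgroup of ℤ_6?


Subgroup test for H = {0, 2, 4} in (ℤ_6, +):
(1) 0 ∈ H? Yes
(2) Closure: for all a,b ∈ H, (a+b) mod 6 ∈ H? Yes
(3) Inverses: for all a ∈ H, -a mod 6 ∈ H? Yes

Yes, H is a subgroup of ℤ_6


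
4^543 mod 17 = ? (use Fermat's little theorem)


Fermat's little theorem: if p is prime and gcd(a,p)=1, then a^(p-1) ≡ 1 (mod p)
p = 17 is prime, gcd(4,17) = 1
Reduce exponent: 543 mod 16 = 15
So 4^543 ≡ 4^15 (mod 17)
4^15 mod 17 = 13

4^543 ≡ 13 (mod 17)


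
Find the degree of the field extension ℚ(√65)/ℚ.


√65 has minimal polynomial x² - 65 (irreducible over ℚ since 65 is squarefree)

[ℚ(√65)/ℚ] = 2


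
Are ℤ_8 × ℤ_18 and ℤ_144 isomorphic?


Comparing ℤ_8 × ℤ_18 and ℤ_144:
gcd(8,18) = 2 ≠ 1. Max element order in ℤ_8×ℤ_18 is lcm(8,18) = 72 < 144, so it has no element of order 144

No, ℤ_8 × ℤ_18 ≇ ℤ_144


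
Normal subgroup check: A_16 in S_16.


H = A_16 in S_16
A_16 has index 2 in S_16, and every subgroup of index 2 is normal

Yes, normal subgroup


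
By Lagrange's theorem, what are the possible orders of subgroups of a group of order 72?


Lagrange's theorem: |H| divides |G|
|G| = 72
Divisors of 72: 1, 2, 3, 4, 6, 8, 9, 12, 18, 24, 36, 72

Possible subgroup orders: {1, 2, 3, 4, 6, 8, 9, 12, 18, 24, 36, 72}


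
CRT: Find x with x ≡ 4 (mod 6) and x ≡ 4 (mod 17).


m₁ = 6, m₂ = 17, gcd = 1, so CRT applies. M = m₁·m₂ = 102
Let M₁ = M/m₁ = 17, M₂ = M/m₂ = 6
Find y₁ ≡ M₁⁻¹ (mod m₁): 17⁻¹ ≡ 5 (mod 6)
Find y₂ ≡ M₂⁻¹ (mod m₂): 6⁻¹ ≡ 3 (mod 17)
x = a₁·M₁·y₁ + a₂·M₂·y₂ = 4·17·5 + 4·6·3 = 412
Reduce mod 102: x ≡ 4
Check: 4 mod 6 = 4 ✓, 4 mod 17 = 4 ✓

x ≡ 4 (mod 102)


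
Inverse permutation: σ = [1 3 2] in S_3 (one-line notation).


To find σ⁻¹, swap domain and range:
σ(1) = 1 → σ⁻¹(1) = 1
σ(2) = 3 → σ⁻¹(3) = 2
σ(3) = 2 → σ⁻¹(2) = 3

σ⁻¹ = [1 3 2]


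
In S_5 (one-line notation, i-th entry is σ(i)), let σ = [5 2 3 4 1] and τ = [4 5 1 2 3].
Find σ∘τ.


σ∘τ: apply τ first, then σ
1 →τ 4 →σ 4
2 →τ 5 →σ 1
3 →τ 1 →σ 5
4 →τ 2 →σ 2
5 →τ 3 →σ 3

σ∘τ = [4 1 5 2 3]


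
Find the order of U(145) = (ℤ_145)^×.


U(n) is the group of units mod n; |U(n)| = φ(n)
|U(145)| = φ(145) = 112

|U(145) = (ℤ_145)^×| = 112


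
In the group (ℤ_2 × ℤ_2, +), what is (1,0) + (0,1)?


Operation: componentwise addition mod (2, 2)
(1,0) + (0,1) = ((a₁+b₁) mod 2, (a₂+b₂) mod 2) with a = (1,0), b = (0,1)

(1,0) + (0,1) = (1,1)


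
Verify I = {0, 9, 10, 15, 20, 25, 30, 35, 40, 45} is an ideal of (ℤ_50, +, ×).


Check ideal conditions for I = {0, 9, 10, 15, 20, 25, 30, 35, 40, 45} in ℤ_50:
(1) I is an additive subgroup? No
(2) For r ∈ ℤ_50 and a ∈ I: r·a ∈ I? No  [counterexample: r=2, a=9, r·a mod 50 = 18 ∉ I]

No, I is not an ideal of ℤ_50


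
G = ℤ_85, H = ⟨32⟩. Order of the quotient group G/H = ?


|⟨32⟩| = n / gcd(32, 85) = 85 / 1 = 85
H is normal (ℤ_85 is abelian).
|G/H| = |G| / |H| = 85 / 85 = 1

|G/H| = 1


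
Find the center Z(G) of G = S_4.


Z(G) = {g ∈ G | gx = xg for all x ∈ G}
S_n is non-abelian for n ≥ 3; Z(S_4) is trivial

Z(S_4) = {e}


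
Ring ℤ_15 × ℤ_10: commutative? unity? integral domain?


Direct product ring; commutative with unity (1,1); but (1,0)·(0,1) = (0,0) gives zero divisors, so not an integral domain
Commutative: Yes
Integral domain: No
Has unity: Yes

ℤ_15 × ℤ_10: Commutative=Yes, Unity=Yes


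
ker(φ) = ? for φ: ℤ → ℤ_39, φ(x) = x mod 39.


Kernel = preimage of identity
ker(φ) = {x ∈ ℤ : x ≡ 0 (mod 39)} = 39ℤ = {0, ±39, ±78, ...}

ker(φ) = 39ℤ


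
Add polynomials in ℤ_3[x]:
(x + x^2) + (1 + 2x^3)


Add coefficients mod 3:
x^0: 0 + 1 = 1 (mod 3)
x^1: 1 + 0 = 1 (mod 3)
x^2: 1 + 0 = 1 (mod 3)
x^3: 0 + 2 = 2 (mod 3)
Result: 1 + x + x^2 + 2x^3

f + g = 1 + x + x^2 + 2x^3


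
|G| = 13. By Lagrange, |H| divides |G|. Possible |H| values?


Lagrange's theorem: |H| divides |G|
|G| = 13
Divisors of 13: 1, 13

Possible subgroup orders: {1, 13}


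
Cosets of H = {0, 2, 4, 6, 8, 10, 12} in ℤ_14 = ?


H = {0, 2, 4, 6, 8, 10, 12}, |H| = 7
Number of cosets = |G|/|H| = 14/7 = 2
0 + H = {0, 2, 4, 6, 8, 10, 12}
1 + H = {1, 3, 5, 7, 9, 11, 13}

Cosets: 0+H={0,2,4,6,8,10,12}; 1+H={1,3,5,7,9,11,13}


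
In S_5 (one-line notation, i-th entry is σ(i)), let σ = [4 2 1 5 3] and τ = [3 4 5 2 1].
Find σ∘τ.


σ∘τ: apply τ first, then σ
1 →τ 3 →σ 1
2 →τ 4 →σ 5
3 →τ 5 →σ 3
4 →τ 2 →σ 2
5 →τ 1 →σ 4

σ∘τ = [1 5 3 2 4]


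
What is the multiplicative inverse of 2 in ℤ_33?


Use the extended Euclidean algorithm to write 1 = 2·s + 33·t; then s mod 33 is the inverse.
Euclidean algorithm:
  2 = 0·33 + 2
  33 = 16·2 + 1
  2 = 2·1 + 0
gcd(2,33) = 1
Back-substitution gives: 2·(-16) + 33·(1) = 1
So 2⁻¹ ≡ -16 ≡ 17 (mod 33)
Check: 2 × 17 = 34 ≡ 1 (mod 33) ✓

2⁻¹ ≡ 17 (mod 33)


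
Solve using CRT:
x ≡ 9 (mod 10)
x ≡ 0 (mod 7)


m₁ = 10, m₂ = 7, gcd = 1, so CRT applies. M = m₁·m₂ = 70
Let M₁ = M/m₁ = 7, M₂ = M/m₂ = 10
Find y₁ ≡ M₁⁻¹ (mod m₁): 7⁻¹ ≡ 3 (mod 10)
Find y₂ ≡ M₂⁻¹ (mod m₂): 10⁻¹ ≡ 5 (mod 7)
x = a₁·M₁·y₁ + a₂·M₂·y₂ = 9·7·3 + 0·10·5 = 189
Reduce mod 70: x ≡ 49
Check: 49 mod 10 = 9 ✓, 49 mod 7 = 0 ✓

x ≡ 49 (mod 70)


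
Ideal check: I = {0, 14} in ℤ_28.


Check ideal conditions for I = {0, 14} in ℤ_28:
(1) I is an additive subgroup? Yes
(2) For r ∈ ℤ_28 and a ∈ I: r·a ∈ I? Yes

Yes, I is an ideal of ℤ_28


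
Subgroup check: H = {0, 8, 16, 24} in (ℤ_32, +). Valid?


Subgroup test for H = {0, 8, 16, 24} in (ℤ_32, +):
(1) 0 ∈ H? Yes
(2) Closure: for all a,b ∈ H, (a+b) mod 32 ∈ H? Yes
(3) Inverses: for all a ∈ H, -a mod 32 ∈ H? Yes

Yes, H is a subgroup of ℤ_32


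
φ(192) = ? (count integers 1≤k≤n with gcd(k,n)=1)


Factor n: 192 = 2^6 × 3
φ(n) = n · ∏(1 - 1/p) over distinct primes p | n
φ(192) = 192 · (1 - 1/2) · (1 - 1/3) = 64

φ(192) = 64


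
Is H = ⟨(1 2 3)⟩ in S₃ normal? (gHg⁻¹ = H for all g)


H = ⟨(1 2 3)⟩ in S₃
⟨(1 2 3)⟩ has order 3 and index 2 in S₃; index-2 subgroups are normal

Yes, normal subgroup


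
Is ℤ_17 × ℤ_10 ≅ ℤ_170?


Comparing ℤ_17 × ℤ_10 and ℤ_170:
gcd(17,10) = 1, so ℤ_17 × ℤ_10 ≅ ℤ_170 (CRT)

Yes, ℤ_17 × ℤ_10 ≅ ℤ_170


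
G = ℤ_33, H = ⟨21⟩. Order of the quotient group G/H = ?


|⟨21⟩| = n / gcd(21, 33) = 33 / 3 = 11
H is normal (ℤ_33 is abelian).
|G/H| = |G| / |H| = 33 / 11 = 3

|G/H| = 3


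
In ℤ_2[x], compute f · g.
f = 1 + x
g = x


Expand and collect like terms; reduce coefficients mod 2:
x^0: 1·0 = 0 ≡ 0 (mod 2)
x^1: 1·1 + 1·0 = 1 ≡ 1 (mod 2)
x^2: 1·1 = 1 ≡ 1 (mod 2)
Result: x + x^2

f · g = x + x^2


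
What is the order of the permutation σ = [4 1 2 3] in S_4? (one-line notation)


Cycle decomposition: (1 4 3 2)
Cycle lengths: 4
Order = lcm(4) = 4

ord(σ) = 4


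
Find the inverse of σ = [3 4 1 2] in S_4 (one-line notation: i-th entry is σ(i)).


To find σ⁻¹, swap domain and range:
σ(1) = 3 → σ⁻¹(3) = 1
σ(2) = 4 → σ⁻¹(4) = 2
σ(3) = 1 → σ⁻¹(1) = 3
σ(4) = 2 → σ⁻¹(2) = 4

σ⁻¹ = [3 4 1 2]


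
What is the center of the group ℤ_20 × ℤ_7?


Z(G) = {g ∈ G | gx = xg for all x ∈ G}
Direct product of abelian groups is abelian, so Z(G) = G

Z(ℤ_20 × ℤ_7) = ℤ_20 × ℤ_7


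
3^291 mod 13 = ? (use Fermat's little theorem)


Fermat's little theorem: if p is prime and gcd(a,p)=1, then a^(p-1) ≡ 1 (mod p)
p = 13 is prime, gcd(3,13) = 1
Reduce exponent: 291 mod 12 = 3
So 3^291 ≡ 3^3 (mod 13)
3^3 mod 13 = 1

3^291 ≡ 1 (mod 13)


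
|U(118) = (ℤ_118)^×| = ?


U(n) is the group of units mod n; |U(n)| = φ(n)
|U(118)| = φ(118) = 58

|U(118) = (ℤ_118)^×| = 58


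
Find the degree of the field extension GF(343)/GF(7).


GF(343) = GF(7^3), so the extension degree is 3

[GF(343)/GF(7)] = 3


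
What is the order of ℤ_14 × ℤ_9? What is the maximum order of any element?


|ℤ_14 × ℤ_9| = 14 × 9 = 126
Max element order = lcm(14,9) = 126
Cyclic? Yes (gcd=1)

|ℤ_14×ℤ_9| = 126, max element order = 126


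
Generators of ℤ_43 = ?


g generates ℤ_n iff gcd(g,n) = 1
Prime factors of 43: 43
Generators are g ∈ {1,...,42} not divisible by any of these primes.
Generators: {1, 2, 3, 4, 5, 6, 7, 8, 9, 10, 11, 12, 13, 14, 15, 16, 17, 18, 19, 20, 21, 22, 23, 24, 25, 26, 27, 28, 29, 30, 31, 32, 33, 34, 35, 36, 37, 38, 39, 40, 41, 42}
Number of generators = φ(43) = 42

Generators of ℤ_43 = {1, 2, 3, 4, 5, 6, 7, 8, 9, 10, 11, 12, 13, 14, 15, 16, 17, 18, 19, 20, 21, 22, 23, 24, 25, 26, 27, 28, 29, 30, 31, 32, 33, 34, 35, 36, 37, 38, 39, 40, 41, 42}


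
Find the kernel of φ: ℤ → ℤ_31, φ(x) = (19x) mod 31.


Kernel = preimage of identity
ker(φ) = {x ∈ ℤ : 19x ≡ 0 (mod 31)}. gcd(19,31) = 1, so 19x ≡ 0 (mod 31) ⟺ x ≡ 0 (mod 31/1 = 31). Hence ker(φ) = 31ℤ

ker(φ) = 31ℤ


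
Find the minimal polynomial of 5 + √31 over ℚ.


Let α = 5 + √31. Then α - 5 = √31, so (α - 5)² = 31, giving α² - 10α - 6 = 0. Degree 2 and α ∉ ℚ, so this is the minimal polynomial.

Minimal polynomial: x² - 10x - 6


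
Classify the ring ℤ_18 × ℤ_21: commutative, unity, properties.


Direct product ring; commutative with unity (1,1); but (1,0)·(0,1) = (0,0) gives zero divisors, so not an integral domain
Commutative: Yes
Integral domain: No
Has unity: Yes

ℤ_18 × ℤ_21: Commutative=Yes, Unity=Yes


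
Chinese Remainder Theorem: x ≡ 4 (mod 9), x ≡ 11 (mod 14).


m₁ = 9, m₂ = 14, gcd = 1, so CRT applies. M = m₁·m₂ = 126
Let M₁ = M/m₁ = 14, M₂ = M/m₂ = 9
Find y₁ ≡ M₁⁻¹ (mod m₁): 14⁻¹ ≡ 2 (mod 9)
Find y₂ ≡ M₂⁻¹ (mod m₂): 9⁻¹ ≡ 11 (mod 14)
x = a₁·M₁·y₁ + a₂·M₂·y₂ = 4·14·2 + 11·9·11 = 1201
Reduce mod 126: x ≡ 67
Check: 67 mod 9 = 4 ✓, 67 mod 14 = 11 ✓

x ≡ 67 (mod 126)


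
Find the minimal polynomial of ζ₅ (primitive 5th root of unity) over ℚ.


ζ₅ is a root of Φ₅(x) = x⁴ + x³ + x² + x + 1, irreducible over ℚ

Minimal polynomial: x⁴ + x³ + x² + x + 1


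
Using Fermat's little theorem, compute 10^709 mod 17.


Fermat's little theorem: if p is prime and gcd(a,p)=1, then a^(p-1) ≡ 1 (mod p)
p = 17 is prime, gcd(10,17) = 1
Reduce exponent: 709 mod 16 = 5
So 10^709 ≡ 10^5 (mod 17)
10^5 mod 17 = 6

10^709 ≡ 6 (mod 17)


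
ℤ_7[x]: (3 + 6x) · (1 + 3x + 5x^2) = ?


Expand and collect like terms; reduce coefficients mod 7:
x^0: 3·1 = 3 ≡ 3 (mod 7)
x^1: 3·3 + 6·1 = 15 ≡ 1 (mod 7)
x^2: 3·5 + 6·3 = 33 ≡ 5 (mod 7)
x^3: 6·5 = 30 ≡ 2 (mod 7)
Result: 3 + x + 5x^2 + 2x^3

f · g = 3 + x + 5x^2 + 2x^3


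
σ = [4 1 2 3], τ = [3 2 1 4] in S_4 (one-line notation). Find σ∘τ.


σ∘τ: apply τ first, then σ
1 →τ 3 →σ 2
2 →τ 2 →σ 1
3 →τ 1 →σ 4
4 →τ 4 →σ 3

σ∘τ = [2 1 4 3]


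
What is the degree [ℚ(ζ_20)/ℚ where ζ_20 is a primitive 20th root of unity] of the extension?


[ℚ(ζ_n):ℚ] = deg Φ_n(x) = φ(n). Here φ(20) = 8

[ℚ(ζ_20)/ℚ where ζ_20 is a primitive 20th root of unity] = 8


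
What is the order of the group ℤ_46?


ℤ_n has n elements.

|ℤ_46| = 46


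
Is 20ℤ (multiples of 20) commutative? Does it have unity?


20ℤ is a commutative ring under +,× but has no multiplicative identity (1 ∉ 20ℤ); it has no zero divisors, but without unity it is not an integral domain
Commutative: Yes
Integral domain: No
Has unity: No

20ℤ (multiples of 20): Commutative=Yes, Unity=No


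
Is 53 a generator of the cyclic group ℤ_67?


g generates ℤ_n iff gcd(g, n) = 1
gcd(53, 67) = 1
Since gcd = 1, 53 is a generator.

Yes, 53 generates ℤ_67


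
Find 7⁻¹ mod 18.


Use the extended Euclidean algorithm to write 1 = 7·s + 18·t; then s mod 18 is the inverse.
Euclidean algorithm:
  7 = 0·18 + 7
  18 = 2·7 + 4
  7 = 1·4 + 3
  4 = 1·3 + 1
  3 = 3·1 + 0
gcd(7,18) = 1
Back-substitution gives: 7·(-5) + 18·(2) = 1
So 7⁻¹ ≡ -5 ≡ 13 (mod 18)
Check: 7 × 13 = 91 ≡ 1 (mod 18) ✓

7⁻¹ ≡ 13 (mod 18)


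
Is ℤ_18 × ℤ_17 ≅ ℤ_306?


Comparing ℤ_18 × ℤ_17 and ℤ_306:
gcd(18,17) = 1, so ℤ_18 × ℤ_17 ≅ ℤ_306 (CRT)

Yes, ℤ_18 × ℤ_17 ≅ ℤ_306


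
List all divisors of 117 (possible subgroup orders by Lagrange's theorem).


Lagrange's theorem: |H| divides |G|
|G| = 117
Divisors of 117: 1, 3, 9, 13, 39, 117

Possible subgroup orders: {1, 3, 9, 13, 39, 117}


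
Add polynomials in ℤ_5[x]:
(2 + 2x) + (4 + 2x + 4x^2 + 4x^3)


Add coefficients mod 5:
x^0: 2 + 4 = 1 (mod 5)
x^1: 2 + 2 = 4 (mod 5)
x^2: 0 + 4 = 4 (mod 5)
x^3: 0 + 4 = 4 (mod 5)
Result: 1 + 4x + 4x^2 + 4x^3

f + g = 1 + 4x + 4x^2 + 4x^3


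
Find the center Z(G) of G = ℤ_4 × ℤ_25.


Z(G) = {g ∈ G | gx = xg for all x ∈ G}
Direct product of abelian groups is abelian, so Z(G) = G

Z(ℤ_4 × ℤ_25) = ℤ_4 × ℤ_25


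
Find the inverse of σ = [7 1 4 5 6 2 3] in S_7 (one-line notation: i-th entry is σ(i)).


To find σ⁻¹, swap domain and range:
σ(1) = 7 → σ⁻¹(7) = 1
σ(2) = 1 → σ⁻¹(1) = 2
σ(3) = 4 → σ⁻¹(4) = 3
σ(4) = 5 → σ⁻¹(5) = 4
σ(5) = 6 → σ⁻¹(6) = 5
σ(6) = 2 → σ⁻¹(2) = 6
σ(7) = 3 → σ⁻¹(3) = 7

σ⁻¹ = [2 6 7 3 4 5 1]


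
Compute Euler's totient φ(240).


Factor n: 240 = 2^4 × 3 × 5
φ(n) = n · ∏(1 - 1/p) over distinct primes p | n
φ(240) = 240 · (1 - 1/2) · (1 - 1/3) · (1 - 1/5) = 64

φ(240) = 64


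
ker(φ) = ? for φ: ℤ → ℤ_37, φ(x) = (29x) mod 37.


Kernel = preimage of identity
ker(φ) = {x ∈ ℤ : 29x ≡ 0 (mod 37)}. gcd(29,37) = 1, so 29x ≡ 0 (mod 37) ⟺ x ≡ 0 (mod 37/1 = 37). Hence ker(φ) = 37ℤ

ker(φ) = 37ℤ


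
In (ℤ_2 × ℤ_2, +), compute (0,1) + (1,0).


Operation: componentwise addition mod (2, 2)
(0,1) + (1,0) = ((a₁+b₁) mod 2, (a₂+b₂) mod 2) with a = (0,1), b = (1,0)

(0,1) + (1,0) = (1,1)


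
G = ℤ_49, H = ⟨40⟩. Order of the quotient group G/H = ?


|⟨40⟩| = n / gcd(40, 49) = 49 / 1 = 49
H is normal (ℤ_49 is abelian).
|G/H| = |G| / |H| = 49 / 49 = 1

|G/H| = 1


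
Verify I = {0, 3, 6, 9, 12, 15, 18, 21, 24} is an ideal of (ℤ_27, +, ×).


Check ideal conditions for I = {0, 3, 6, 9, 12, 15, 18, 21, 24} in ℤ_27:
(1) I is an additive subgroup? Yes
(2) For r ∈ ℤ_27 and a ∈ I: r·a ∈ I? Yes

Yes, I is an ideal of ℤ_27


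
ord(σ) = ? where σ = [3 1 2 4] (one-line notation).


Cycle decomposition: (1 3 2)
Cycle lengths: 3
Order = lcm(3) = 3

ord(σ) = 3


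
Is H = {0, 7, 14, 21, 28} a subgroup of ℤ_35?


Subgroup test for H = {0, 7, 14, 21, 28} in (ℤ_35, +):
(1) 0 ∈ H? Yes
(2) Closure: for all a,b ∈ H, (a+b) mod 35 ∈ H? Yes
(3) Inverses: for all a ∈ H, -a mod 35 ∈ H? Yes

Yes, H is a subgroup of ℤ_35


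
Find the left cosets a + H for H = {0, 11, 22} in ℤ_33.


H = {0, 11, 22}, |H| = 3
Number of cosets = |G|/|H| = 33/3 = 11
0 + H = {0, 11, 22}
1 + H = {1, 12, 23}
2 + H = {2, 13, 24}
3 + H = {3, 14, 25}
4 + H = {4, 15, 26}
5 + H = {5, 16, 27}
6 + H = {6, 17, 28}
7 + H = {7, 18, 29}
8 + H = {8, 19, 30}
9 + H = {9, 20, 31}
10 + H = {10, 21, 32}

Cosets: 0+H={0,11,22}; 1+H={1,12,23}; 2+H={2,13,24}; 3+H={3,14,25}; 4+H={4,15,26}; 5+H={5,16,27}; 6+H={6,17,28}; 7+H={7,18,29}; 8+H={8,19,30}; 9+H={9,20,31}; 10+H={10,21,32}


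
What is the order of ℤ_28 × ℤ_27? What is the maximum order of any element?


|ℤ_28 × ℤ_27| = 28 × 27 = 756
Max element order = lcm(28,27) = 756
Cyclic? Yes (gcd=1)

|ℤ_28×ℤ_27| = 756, max element order = 756


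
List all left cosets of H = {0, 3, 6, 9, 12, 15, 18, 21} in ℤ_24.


H = {0, 3, 6, 9, 12, 15, 18, 21}, |H| = 8
Number of cosets = |G|/|H| = 24/8 = 3
0 + H = {0, 3, 6, 9, 12, 15, 18, 21}
1 + H = {1, 4, 7, 10, 13, 16, 19, 22}
2 + H = {2, 5, 8, 11, 14, 17, 20, 23}

Cosets: 0+H={0,3,6,9,12,15,18,21}; 1+H={1,4,7,10,13,16,19,22}; 2+H={2,5,8,11,14,17,20,23}


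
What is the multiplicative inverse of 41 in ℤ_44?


Use the extended Euclidean algorithm to write 1 = 41·s + 44·t; then s mod 44 is the inverse.
Euclidean algorithm:
  41 = 0·44 + 41
  44 = 1·41 + 3
  41 = 13·3 + 2
  3 = 1·2 + 1
  2 = 2·1 + 0
gcd(41,44) = 1
Back-substitution gives: 41·(-15) + 44·(14) = 1
So 41⁻¹ ≡ -15 ≡ 29 (mod 44)
Check: 41 × 29 = 1189 ≡ 1 (mod 44) ✓

41⁻¹ ≡ 29 (mod 44)


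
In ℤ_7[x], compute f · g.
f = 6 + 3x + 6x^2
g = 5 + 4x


Expand and collect like terms; reduce coefficients mod 7:
x^0: 6·5 = 30 ≡ 2 (mod 7)
x^1: 6·4 + 3·5 = 39 ≡ 4 (mod 7)
x^2: 3·4 + 6·5 = 42 ≡ 0 (mod 7)
x^3: 6·4 = 24 ≡ 3 (mod 7)
Result: 2 + 4x + 3x^3

f · g = 2 + 4x + 3x^3


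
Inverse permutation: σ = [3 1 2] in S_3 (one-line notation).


To find σ⁻¹, swap domain and range:
σ(1) = 3 → σ⁻¹(3) = 1
σ(2) = 1 → σ⁻¹(1) = 2
σ(3) = 2 → σ⁻¹(2) = 3

σ⁻¹ = [2 3 1]


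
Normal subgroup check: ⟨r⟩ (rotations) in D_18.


H = ⟨r⟩ (rotations) in D_18
The rotation subgroup ⟨r⟩ has index 2 in D_18, so it is normal

Yes, normal subgroup


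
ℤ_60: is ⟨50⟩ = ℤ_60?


g generates ℤ_n iff gcd(g, n) = 1
gcd(50, 60) = 10
Since gcd = 10 ≠ 1, ⟨50⟩ has order 6 < 60, so 50 is not a generator.

No, 50 does not generate ℤ_60


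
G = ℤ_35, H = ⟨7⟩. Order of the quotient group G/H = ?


|⟨7⟩| = n / gcd(7, 35) = 35 / 7 = 5
H is normal (ℤ_35 is abelian).
|G/H| = |G| / |H| = 35 / 5 = 7

|G/H| = 7


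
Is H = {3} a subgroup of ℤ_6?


Subgroup test for H = {3} in (ℤ_6, +):
(1) 0 ∈ H? No
(2) Closure: for all a,b ∈ H, (a+b) mod 6 ∈ H? No  [counterexample: 3 + 3 = 0 ∉ H]
(3) Inverses: for all a ∈ H, -a mod 6 ∈ H? Yes

No, H is not a subgroup of ℤ_6


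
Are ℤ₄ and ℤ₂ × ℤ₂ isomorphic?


Comparing ℤ₄ and ℤ₂ × ℤ₂:
ℤ₄ has an element of order 4; ℤ₂×ℤ₂ has exponent 2

No, ℤ₄ ≇ ℤ₂ × ℤ₂


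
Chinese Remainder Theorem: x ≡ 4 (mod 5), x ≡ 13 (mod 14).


m₁ = 5, m₂ = 14, gcd = 1, so CRT applies. M = m₁·m₂ = 70
Let M₁ = M/m₁ = 14, M₂ = M/m₂ = 5
Find y₁ ≡ M₁⁻¹ (mod m₁): 14⁻¹ ≡ 4 (mod 5)
Find y₂ ≡ M₂⁻¹ (mod m₂): 5⁻¹ ≡ 3 (mod 14)
x = a₁·M₁·y₁ + a₂·M₂·y₂ = 4·14·4 + 13·5·3 = 419
Reduce mod 70: x ≡ 69
Check: 69 mod 5 = 4 ✓, 69 mod 14 = 13 ✓

x ≡ 69 (mod 70)


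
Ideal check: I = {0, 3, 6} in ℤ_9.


Check ideal conditions for I = {0, 3, 6} in ℤ_9:
(1) I is an additive subgroup? Yes
(2) For r ∈ ℤ_9 and a ∈ I: r·a ∈ I? Yes

Yes, I is an ideal of ℤ_9


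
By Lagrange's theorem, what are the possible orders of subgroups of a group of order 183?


Lagrange's theorem: |H| divides |G|
|G| = 183
Divisors of 183: 1, 3, 61, 183

Possible subgroup orders: {1, 3, 61, 183}


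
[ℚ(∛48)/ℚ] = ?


∛48 has minimal polynomial x³ - 48 (irreducible over ℚ since 48 is not a perfect cube)

[ℚ(∛48)/ℚ] = 3


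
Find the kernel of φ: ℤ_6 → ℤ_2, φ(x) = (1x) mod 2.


Kernel = preimage of identity
ker(φ) = {x ∈ ℤ_6 : 1x ≡ 0 (mod 2)}. Since 2 | 6, φ is well-defined. The kernel is the cyclic subgroup ⟨2⟩ of ℤ_6 (order 3), i.e. {0, 2, 4}

ker(φ) = {0, 2, 4}


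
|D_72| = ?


|D_n| = 2n (n rotations and n reflections)
|D_72| = 2×72 = 144

|D_72| = 144


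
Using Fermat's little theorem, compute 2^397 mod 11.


Fermat's little theorem: if p is prime and gcd(a,p)=1, then a^(p-1) ≡ 1 (mod p)
p = 11 is prime, gcd(2,11) = 1
Reduce exponent: 397 mod 10 = 7
So 2^397 ≡ 2^7 (mod 11)
2^7 mod 11 = 7

2^397 ≡ 7 (mod 11)


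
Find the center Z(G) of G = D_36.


Z(G) = {g ∈ G | gx = xg for all x ∈ G}
For even n, Z(D_n) = {e, r^(n/2)}: the 180° rotation r^18 commutes with every reflection and rotation

Z(D_36) = {e, r^18}


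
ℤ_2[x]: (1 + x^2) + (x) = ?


Add coefficients mod 2:
x^0: 1 + 0 = 1 (mod 2)
x^1: 0 + 1 = 1 (mod 2)
x^2: 1 + 0 = 1 (mod 2)
Result: 1 + x + x^2

f + g = 1 + x + x^2


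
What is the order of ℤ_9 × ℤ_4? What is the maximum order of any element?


|ℤ_9 × ℤ_4| = 9 × 4 = 36
Max element order = lcm(9,4) = 36
Cyclic? Yes (gcd=1)

|ℤ_9×ℤ_4| = 36, max element order = 36


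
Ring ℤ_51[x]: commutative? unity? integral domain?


ℤ_51 has zero divisors (3·17 ≡ 0), and these lift to constant zero divisors in ℤ_51[x]; so not an integral domain
Commutative: Yes
Integral domain: No
Has unity: Yes

ℤ_51[x]: Commutative=Yes, Unity=Yes


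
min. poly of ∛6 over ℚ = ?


∛6 satisfies x³ - 6 = 0, irreducible over ℚ (no rational root; 6 is not a perfect cube)

Minimal polynomial: x³ - 6


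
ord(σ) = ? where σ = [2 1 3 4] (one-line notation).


Cycle decomposition: (1 2)
Cycle lengths: 2
Order = lcm(2) = 2

ord(σ) = 2


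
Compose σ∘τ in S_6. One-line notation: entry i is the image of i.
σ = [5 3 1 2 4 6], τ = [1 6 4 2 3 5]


σ∘τ: apply τ first, then σ
1 →τ 1 →σ 5
2 →τ 6 →σ 6
3 →τ 4 →σ 2
4 →τ 2 →σ 3
5 →τ 3 →σ 1
6 →τ 5 →σ 4

σ∘τ = [5 6 2 3 1 4]


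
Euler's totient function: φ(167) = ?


Factor n: 167 = 167
φ(n) = n · ∏(1 - 1/p) over distinct primes p | n
φ(167) = 167 · (1 - 1/167) = 166

φ(167) = 166


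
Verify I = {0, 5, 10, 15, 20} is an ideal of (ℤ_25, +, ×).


Check ideal conditions for I = {0, 5, 10, 15, 20} in ℤ_25:
(1) I is an additive subgroup? Yes
(2) For r ∈ ℤ_25 and a ∈ I: r·a ∈ I? Yes

Yes, I is an ideal of ℤ_25


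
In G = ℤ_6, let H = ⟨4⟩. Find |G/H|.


|⟨4⟩| = n / gcd(4, 6) = 6 / 2 = 3
H is normal (ℤ_6 is abelian).
|G/H| = |G| / |H| = 6 / 3 = 2

|G/H| = 2


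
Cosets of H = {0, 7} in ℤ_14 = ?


H = {0, 7}, |H| = 2
Number of cosets = |G|/|H| = 14/2 = 7
0 + H = {0, 7}
1 + H = {1, 8}
2 + H = {2, 9}
3 + H = {3, 10}
4 + H = {4, 11}
5 + H = {5, 12}
6 + H = {6, 13}

Cosets: 0+H={0,7}; 1+H={1,8}; 2+H={2,9}; 3+H={3,10}; 4+H={4,11}; 5+H={5,12}; 6+H={6,13}


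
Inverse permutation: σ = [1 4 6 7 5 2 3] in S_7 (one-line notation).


To find σ⁻¹, swap domain and range:
σ(1) = 1 → σ⁻¹(1) = 1
σ(2) = 4 → σ⁻¹(4) = 2
σ(3) = 6 → σ⁻¹(6) = 3
σ(4) = 7 → σ⁻¹(7) = 4
σ(5) = 5 → σ⁻¹(5) = 5
σ(6) = 2 → σ⁻¹(2) = 6
σ(7) = 3 → σ⁻¹(3) = 7

σ⁻¹ = [1 6 7 2 5 3 4]


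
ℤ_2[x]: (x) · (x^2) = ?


Expand and collect like terms; reduce coefficients mod 2:
x^0: 0·0 = 0 ≡ 0 (mod 2)
x^1: 0·0 + 1·0 = 0 ≡ 0 (mod 2)
x^2: 0·1 + 1·0 = 0 ≡ 0 (mod 2)
x^3: 1·1 = 1 ≡ 1 (mod 2)
Result: x^3

f · g = x^3


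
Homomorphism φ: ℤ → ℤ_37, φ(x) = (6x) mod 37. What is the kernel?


Kernel = preimage of identity
ker(φ) = {x ∈ ℤ : 6x ≡ 0 (mod 37)}. gcd(6,37) = 1, so 6x ≡ 0 (mod 37) ⟺ x ≡ 0 (mod 37/1 = 37). Hence ker(φ) = 37ℤ

ker(φ) = 37ℤ


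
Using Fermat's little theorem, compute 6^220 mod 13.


Fermat's little theorem: if p is prime and gcd(a,p)=1, then a^(p-1) ≡ 1 (mod p)
p = 13 is prime, gcd(6,13) = 1
Reduce exponent: 220 mod 12 = 4
So 6^220 ≡ 6^4 (mod 13)
6^4 mod 13 = 9

6^220 ≡ 9 (mod 13)


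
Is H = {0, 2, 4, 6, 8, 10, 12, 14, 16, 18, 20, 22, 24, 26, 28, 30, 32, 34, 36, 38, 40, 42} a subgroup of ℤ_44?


Subgroup test for H = {0, 2, 4, 6, 8, 10, 12, 14, 16, 18, 20, 22, 24, 26, 28, 30, 32, 34, 36, 38, 40, 42} in (ℤ_44, +):
(1) 0 ∈ H? Yes
(2) Closure: for all a,b ∈ H, (a+b) mod 44 ∈ H? Yes
(3) Inverses: for all a ∈ H, -a mod 44 ∈ H? Yes

Yes, H is a subgroup of ℤ_44


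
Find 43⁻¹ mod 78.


Use the extended Euclidean algorithm to write 1 = 43·s + 78·t; then s mod 78 is the inverse.
Euclidean algorithm:
  43 = 0·78 + 43
  78 = 1·43 + 35
  43 = 1·35 + 8
  35 = 4·8 + 3
  8 = 2·3 + 2
  3 = 1·2 + 1
  2 = 2·1 + 0
gcd(43,78) = 1
Back-substitution gives: 43·(-29) + 78·(16) = 1
So 43⁻¹ ≡ -29 ≡ 49 (mod 78)
Check: 43 × 49 = 2107 ≡ 1 (mod 78) ✓

43⁻¹ ≡ 49 (mod 78)


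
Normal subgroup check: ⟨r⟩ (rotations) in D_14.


H = ⟨r⟩ (rotations) in D_14
The rotation subgroup ⟨r⟩ has index 2 in D_14, so it is normal

Yes, normal subgroup


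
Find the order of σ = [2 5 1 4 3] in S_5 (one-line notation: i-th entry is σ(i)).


Cycle decomposition: (1 2 5 3)
Cycle lengths: 4
Order = lcm(4) = 4

ord(σ) = 4


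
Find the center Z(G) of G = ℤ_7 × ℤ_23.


Z(G) = {g ∈ G | gx = xg for all x ∈ G}
Direct product of abelian groups is abelian, so Z(G) = G

Z(ℤ_7 × ℤ_23) = ℤ_7 × ℤ_23


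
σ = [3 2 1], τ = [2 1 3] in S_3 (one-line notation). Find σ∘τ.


σ∘τ: apply τ first, then σ
1 →τ 2 →σ 2
2 →τ 1 →σ 3
3 →τ 3 →σ 1

σ∘τ = [2 3 1]


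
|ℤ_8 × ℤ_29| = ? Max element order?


|ℤ_8 × ℤ_29| = 8 × 29 = 232
Max element order = lcm(8,29) = 232
Cyclic? Yes (gcd=1)

|ℤ_8×ℤ_29| = 232, max element order = 232
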